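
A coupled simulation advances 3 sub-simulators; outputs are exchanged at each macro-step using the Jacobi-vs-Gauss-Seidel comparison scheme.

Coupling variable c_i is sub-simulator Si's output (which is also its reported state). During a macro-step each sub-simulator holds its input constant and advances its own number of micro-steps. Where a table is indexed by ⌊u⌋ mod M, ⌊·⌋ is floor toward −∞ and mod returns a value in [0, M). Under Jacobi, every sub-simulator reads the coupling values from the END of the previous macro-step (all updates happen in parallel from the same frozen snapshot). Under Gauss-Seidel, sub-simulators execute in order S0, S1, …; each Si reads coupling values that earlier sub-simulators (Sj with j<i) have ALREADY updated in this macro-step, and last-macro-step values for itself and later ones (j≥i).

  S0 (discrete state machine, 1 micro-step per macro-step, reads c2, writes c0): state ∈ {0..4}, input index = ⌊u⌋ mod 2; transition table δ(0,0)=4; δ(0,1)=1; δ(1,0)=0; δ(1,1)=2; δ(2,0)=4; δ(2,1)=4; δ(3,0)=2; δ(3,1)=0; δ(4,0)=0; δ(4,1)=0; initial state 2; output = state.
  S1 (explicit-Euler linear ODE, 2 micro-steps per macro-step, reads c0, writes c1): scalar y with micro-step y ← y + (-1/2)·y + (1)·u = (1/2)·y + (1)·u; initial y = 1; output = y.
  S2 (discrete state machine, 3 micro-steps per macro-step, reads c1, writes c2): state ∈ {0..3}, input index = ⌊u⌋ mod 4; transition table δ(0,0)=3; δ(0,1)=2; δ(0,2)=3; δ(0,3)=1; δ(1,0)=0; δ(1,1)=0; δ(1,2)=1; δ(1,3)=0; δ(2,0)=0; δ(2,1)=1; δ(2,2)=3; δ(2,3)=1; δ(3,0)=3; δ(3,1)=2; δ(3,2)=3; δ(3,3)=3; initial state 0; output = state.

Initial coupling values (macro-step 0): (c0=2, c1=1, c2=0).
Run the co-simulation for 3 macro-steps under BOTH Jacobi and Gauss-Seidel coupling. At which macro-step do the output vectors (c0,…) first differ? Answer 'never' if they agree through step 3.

[Jacobi] macro 1: S0 reads c2=0 → after 1×micro: 4; S1 reads c0=2 → after 2×micro: 13/4; S2 reads c1=1 → after 3×micro: 0 ⇒ (c0=4, c1=13/4, c2=0)
[Jacobi] macro 2: S0 reads c2=0 → after 1×micro: 0; S1 reads c0=4 → after 2×micro: 109/16; S2 reads c1=13/4 → after 3×micro: 1 ⇒ (c0=0, c1=109/16, c2=1)
[Jacobi] macro 3: S0 reads c2=1 → after 1×micro: 1; S1 reads c0=0 → after 2×micro: 109/64; S2 reads c1=109/16 → after 3×micro: 1 ⇒ (c0=1, c1=109/64, c2=1)
[Gauss-Seidel] macro 1: S0 reads c2=0 → after 1×micro: 4; S1 reads c0=4 → after 2×micro: 25/4; S2 reads c1=25/4 → after 3×micro: 3 ⇒ (c0=4, c1=25/4, c2=3)
[Gauss-Seidel] macro 2: S0 reads c2=3 → after 1×micro: 0; S1 reads c0=0 → after 2×micro: 25/16; S2 reads c1=25/16 → after 3×micro: 0 ⇒ (c0=0, c1=25/16, c2=0)
[Gauss-Seidel] macro 3: S0 reads c2=0 → after 1×micro: 4; S1 reads c0=4 → after 2×micro: 409/64; S2 reads c1=409/64 → after 3×micro: 3 ⇒ (c0=4, c1=409/64, c2=3)

first divergence at macro-step: 1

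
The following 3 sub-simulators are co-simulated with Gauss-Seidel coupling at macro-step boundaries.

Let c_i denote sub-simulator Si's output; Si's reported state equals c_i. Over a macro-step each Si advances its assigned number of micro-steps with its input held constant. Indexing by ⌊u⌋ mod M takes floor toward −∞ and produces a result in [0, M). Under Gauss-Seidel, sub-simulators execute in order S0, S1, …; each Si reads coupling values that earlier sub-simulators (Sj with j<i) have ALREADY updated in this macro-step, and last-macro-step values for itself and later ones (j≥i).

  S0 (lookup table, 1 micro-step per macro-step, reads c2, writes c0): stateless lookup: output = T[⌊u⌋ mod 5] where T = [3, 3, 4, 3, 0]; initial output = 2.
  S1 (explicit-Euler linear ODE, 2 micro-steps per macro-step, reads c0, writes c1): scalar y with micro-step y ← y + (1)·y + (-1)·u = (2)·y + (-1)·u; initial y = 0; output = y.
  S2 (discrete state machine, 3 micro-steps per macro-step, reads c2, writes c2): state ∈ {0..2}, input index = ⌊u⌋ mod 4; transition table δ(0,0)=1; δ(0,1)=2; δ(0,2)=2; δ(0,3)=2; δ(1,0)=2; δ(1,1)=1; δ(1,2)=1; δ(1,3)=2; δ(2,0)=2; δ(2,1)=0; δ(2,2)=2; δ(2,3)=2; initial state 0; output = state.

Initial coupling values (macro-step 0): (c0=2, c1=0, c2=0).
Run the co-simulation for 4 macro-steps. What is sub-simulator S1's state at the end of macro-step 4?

macro 1: S0 reads c2=0 → after 1×micro: 3; S1 reads c0=3 → after 2×micro: -9; S2 reads c2=0 → after 3×micro: 2 ⇒ (c0=3, c1=-9, c2=2)
macro 2: S0 reads c2=2 → after 1×micro: 4; S1 reads c0=4 → after 2×micro: -48; S2 reads c2=2 → after 3×micro: 2 ⇒ (c0=4, c1=-48, c2=2)
macro 3: S0 reads c2=2 → after 1×micro: 4; S1 reads c0=4 → after 2×micro: -204; S2 reads c2=2 → after 3×micro: 2 ⇒ (c0=4, c1=-204, c2=2)
macro 4: S0 reads c2=2 → after 1×micro: 4; S1 reads c0=4 → after 2×micro: -828; S2 reads c2=2 → after 3×micro: 2 ⇒ (c0=4, c1=-828, c2=2)

S1 state at macro-step 4 = -828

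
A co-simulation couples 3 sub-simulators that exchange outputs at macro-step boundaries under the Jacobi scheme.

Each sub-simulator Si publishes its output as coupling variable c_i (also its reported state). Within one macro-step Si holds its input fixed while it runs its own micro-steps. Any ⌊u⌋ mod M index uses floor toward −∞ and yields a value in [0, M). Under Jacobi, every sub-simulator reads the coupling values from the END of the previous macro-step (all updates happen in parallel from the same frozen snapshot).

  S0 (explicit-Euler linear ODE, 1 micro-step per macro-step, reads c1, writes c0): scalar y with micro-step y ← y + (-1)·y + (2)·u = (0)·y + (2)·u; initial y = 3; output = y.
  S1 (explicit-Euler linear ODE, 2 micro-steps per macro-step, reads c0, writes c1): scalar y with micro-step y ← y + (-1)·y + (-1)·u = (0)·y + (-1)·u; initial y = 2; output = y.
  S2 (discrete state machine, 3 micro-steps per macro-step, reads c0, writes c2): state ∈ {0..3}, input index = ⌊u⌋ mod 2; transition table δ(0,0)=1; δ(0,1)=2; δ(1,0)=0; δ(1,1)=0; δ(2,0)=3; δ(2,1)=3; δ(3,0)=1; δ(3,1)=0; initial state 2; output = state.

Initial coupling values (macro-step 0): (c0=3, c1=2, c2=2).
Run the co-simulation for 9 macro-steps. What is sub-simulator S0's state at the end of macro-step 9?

macro 1: S0 reads c1=2 → after 1×micro: 4; S1 reads c0=3 → after 2×micro: -3; S2 reads c0=3 → after 3×micro: 2 ⇒ (c0=4, c1=-3, c2=2)
macro 2: S0 reads c1=-3 → after 1×micro: -6; S1 reads c0=4 → after 2×micro: -4; S2 reads c0=4 → after 3×micro: 0 ⇒ (c0=-6, c1=-4, c2=0)
macro 3: S0 reads c1=-4 → after 1×micro: -8; S1 reads c0=-6 → after 2×micro: 6; S2 reads c0=-6 → after 3×micro: 1 ⇒ (c0=-8, c1=6, c2=1)
macro 4: S0 reads c1=6 → after 1×micro: 12; S1 reads c0=-8 → after 2×micro: 8; S2 reads c0=-8 → after 3×micro: 0 ⇒ (c0=12, c1=8, c2=0)
macro 5: S0 reads c1=8 → after 1×micro: 16; S1 reads c0=12 → after 2×micro: -12; S2 reads c0=12 → after 3×micro: 1 ⇒ (c0=16, c1=-12, c2=1)
macro 6: S0 reads c1=-12 → after 1×micro: -24; S1 reads c0=16 → after 2×micro: -16; S2 reads c0=16 → after 3×micro: 0 ⇒ (c0=-24, c1=-16, c2=0)
macro 7: S0 reads c1=-16 → after 1×micro: -32; S1 reads c0=-24 → after 2×micro: 24; S2 reads c0=-24 → after 3×micro: 1 ⇒ (c0=-32, c1=24, c2=1)
macro 8: S0 reads c1=24 → after 1×micro: 48; S1 reads c0=-32 → after 2×micro: 32; S2 reads c0=-32 → after 3×micro: 0 ⇒ (c0=48, c1=32, c2=0)
macro 9: S0 reads c1=32 → after 1×micro: 64; S1 reads c0=48 → after 2×micro: -48; S2 reads c0=48 → after 3×micro: 1 ⇒ (c0=64, c1=-48, c2=1)

S0 state at macro-step 9 = 64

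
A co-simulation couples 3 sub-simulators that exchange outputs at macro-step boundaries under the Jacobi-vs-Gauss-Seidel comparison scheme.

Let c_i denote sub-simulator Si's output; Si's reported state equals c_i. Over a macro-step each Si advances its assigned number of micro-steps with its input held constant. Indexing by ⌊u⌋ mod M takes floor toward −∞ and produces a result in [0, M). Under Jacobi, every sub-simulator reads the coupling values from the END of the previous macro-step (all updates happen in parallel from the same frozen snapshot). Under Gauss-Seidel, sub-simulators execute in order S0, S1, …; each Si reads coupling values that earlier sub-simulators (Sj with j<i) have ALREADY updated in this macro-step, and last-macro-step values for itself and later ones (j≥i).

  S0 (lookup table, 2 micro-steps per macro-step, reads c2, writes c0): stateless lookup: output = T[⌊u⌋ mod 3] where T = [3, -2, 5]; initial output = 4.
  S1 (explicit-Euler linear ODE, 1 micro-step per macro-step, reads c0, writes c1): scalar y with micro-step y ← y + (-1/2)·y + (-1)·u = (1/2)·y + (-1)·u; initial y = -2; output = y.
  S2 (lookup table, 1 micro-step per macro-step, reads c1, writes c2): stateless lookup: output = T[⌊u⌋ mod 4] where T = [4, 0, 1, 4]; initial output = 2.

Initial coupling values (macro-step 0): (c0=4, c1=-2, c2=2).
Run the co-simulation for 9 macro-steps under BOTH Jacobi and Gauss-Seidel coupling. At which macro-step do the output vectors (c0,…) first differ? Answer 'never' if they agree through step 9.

[Jacobi] macro 1: S0 reads c2=2 → after 2×micro: 5; S1 reads c0=4 → after 1×micro: -5; S2 reads c1=-2 → after 1×micro: 1 ⇒ (c0=5, c1=-5, c2=1)
[Jacobi] macro 2: S0 reads c2=1 → after 2×micro: -2; S1 reads c0=5 → after 1×micro: -15/2; S2 reads c1=-5 → after 1×micro: 4 ⇒ (c0=-2, c1=-15/2, c2=4)
[Jacobi] macro 3: S0 reads c2=4 → after 2×micro: -2; S1 reads c0=-2 → after 1×micro: -7/4; S2 reads c1=-15/2 → after 1×micro: 4 ⇒ (c0=-2, c1=-7/4, c2=4)
[Jacobi] macro 4: S0 reads c2=4 → after 2×micro: -2; S1 reads c0=-2 → after 1×micro: 9/8; S2 reads c1=-7/4 → after 1×micro: 1 ⇒ (c0=-2, c1=9/8, c2=1)
[Jacobi] macro 5: S0 reads c2=1 → after 2×micro: -2; S1 reads c0=-2 → after 1×micro: 41/16; S2 reads c1=9/8 → after 1×micro: 0 ⇒ (c0=-2, c1=41/16, c2=0)
[Jacobi] macro 6: S0 reads c2=0 → after 2×micro: 3; S1 reads c0=-2 → after 1×micro: 105/32; S2 reads c1=41/16 → after 1×micro: 1 ⇒ (c0=3, c1=105/32, c2=1)
[Jacobi] macro 7: S0 reads c2=1 → after 2×micro: -2; S1 reads c0=3 → after 1×micro: -87/64; S2 reads c1=105/32 → after 1×micro: 4 ⇒ (c0=-2, c1=-87/64, c2=4)
[Jacobi] macro 8: S0 reads c2=4 → after 2×micro: -2; S1 reads c0=-2 → after 1×micro: 169/128; S2 reads c1=-87/64 → after 1×micro: 1 ⇒ (c0=-2, c1=169/128, c2=1)
[Jacobi] macro 9: S0 reads c2=1 → after 2×micro: -2; S1 reads c0=-2 → after 1×micro: 681/256; S2 reads c1=169/128 → after 1×micro: 0 ⇒ (c0=-2, c1=681/256, c2=0)
[Gauss-Seidel] macro 1: S0 reads c2=2 → after 2×micro: 5; S1 reads c0=5 → after 1×micro: -6; S2 reads c1=-6 → after 1×micro: 1 ⇒ (c0=5, c1=-6, c2=1)
[Gauss-Seidel] macro 2: S0 reads c2=1 → after 2×micro: -2; S1 reads c0=-2 → after 1×micro: -1; S2 reads c1=-1 → after 1×micro: 4 ⇒ (c0=-2, c1=-1, c2=4)
[Gauss-Seidel] macro 3: S0 reads c2=4 → after 2×micro: -2; S1 reads c0=-2 → after 1×micro: 3/2; S2 reads c1=3/2 → after 1×micro: 0 ⇒ (c0=-2, c1=3/2, c2=0)
[Gauss-Seidel] macro 4: S0 reads c2=0 → after 2×micro: 3; S1 reads c0=3 → after 1×micro: -9/4; S2 reads c1=-9/4 → after 1×micro: 0 ⇒ (c0=3, c1=-9/4, c2=0)
[Gauss-Seidel] macro 5: S0 reads c2=0 → after 2×micro: 3; S1 reads c0=3 → after 1×micro: -33/8; S2 reads c1=-33/8 → after 1×micro: 4 ⇒ (c0=3, c1=-33/8, c2=4)
[Gauss-Seidel] macro 6: S0 reads c2=4 → after 2×micro: -2; S1 reads c0=-2 → after 1×micro: -1/16; S2 reads c1=-1/16 → after 1×micro: 4 ⇒ (c0=-2, c1=-1/16, c2=4)
[Gauss-Seidel] macro 7: S0 reads c2=4 → after 2×micro: -2; S1 reads c0=-2 → after 1×micro: 63/32; S2 reads c1=63/32 → after 1×micro: 0 ⇒ (c0=-2, c1=63/32, c2=0)
[Gauss-Seidel] macro 8: S0 reads c2=0 → after 2×micro: 3; S1 reads c0=3 → after 1×micro: -129/64; S2 reads c1=-129/64 → after 1×micro: 0 ⇒ (c0=3, c1=-129/64, c2=0)
[Gauss-Seidel] macro 9: S0 reads c2=0 → after 2×micro: 3; S1 reads c0=3 → after 1×micro: -513/128; S2 reads c1=-513/128 → after 1×micro: 4 ⇒ (c0=3, c1=-513/128, c2=4)

first divergence at macro-step: 1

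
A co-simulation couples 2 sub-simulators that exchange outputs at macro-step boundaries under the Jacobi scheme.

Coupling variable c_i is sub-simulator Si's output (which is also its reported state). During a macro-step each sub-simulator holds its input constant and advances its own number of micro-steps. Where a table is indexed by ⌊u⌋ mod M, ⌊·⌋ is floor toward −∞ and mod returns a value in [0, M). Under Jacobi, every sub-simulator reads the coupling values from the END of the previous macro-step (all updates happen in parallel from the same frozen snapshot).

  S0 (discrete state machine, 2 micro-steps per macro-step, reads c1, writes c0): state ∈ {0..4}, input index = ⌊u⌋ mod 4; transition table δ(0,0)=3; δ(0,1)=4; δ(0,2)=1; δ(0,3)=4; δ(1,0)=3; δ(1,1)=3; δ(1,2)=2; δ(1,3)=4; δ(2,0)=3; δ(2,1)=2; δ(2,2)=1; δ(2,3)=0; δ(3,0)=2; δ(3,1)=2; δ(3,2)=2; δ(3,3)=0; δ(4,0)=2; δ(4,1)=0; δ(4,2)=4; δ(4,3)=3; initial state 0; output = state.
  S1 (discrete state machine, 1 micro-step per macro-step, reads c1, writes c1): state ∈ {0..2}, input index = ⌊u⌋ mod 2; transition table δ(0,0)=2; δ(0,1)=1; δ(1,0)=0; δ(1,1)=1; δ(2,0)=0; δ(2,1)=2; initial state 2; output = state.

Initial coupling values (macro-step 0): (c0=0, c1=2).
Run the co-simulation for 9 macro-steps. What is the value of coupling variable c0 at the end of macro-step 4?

c0 at macro-step 4 = 2

macro 1: S0 reads c1=2 → after 2×micro: 2; S1 reads c1=2 → after 1×micro: 0 ⇒ (c0=2, c1=0)
macro 2: S0 reads c1=0 → after 2×micro: 2; S1 reads c1=0 → after 1×micro: 2 ⇒ (c0=2, c1=2)
macro 3: S0 reads c1=2 → after 2×micro: 2; S1 reads c1=2 → after 1×micro: 0 ⇒ (c0=2, c1=0)
macro 4: S0 reads c1=0 → after 2×micro: 2; S1 reads c1=0 → after 1×micro: 2 ⇒ (c0=2, c1=2)
macro 5: S0 reads c1=2 → after 2×micro: 2; S1 reads c1=2 → after 1×micro: 0 ⇒ (c0=2, c1=0)
macro 6: S0 reads c1=0 → after 2×micro: 2; S1 reads c1=0 → after 1×micro: 2 ⇒ (c0=2, c1=2)
macro 7: S0 reads c1=2 → after 2×micro: 2; S1 reads c1=2 → after 1×micro: 0 ⇒ (c0=2, c1=0)
macro 8: S0 reads c1=0 → after 2×micro: 2; S1 reads c1=0 → after 1×micro: 2 ⇒ (c0=2, c1=2)
macro 9: S0 reads c1=2 → after 2×micro: 2; S1 reads c1=2 → after 1×micro: 0 ⇒ (c0=2, c1=0)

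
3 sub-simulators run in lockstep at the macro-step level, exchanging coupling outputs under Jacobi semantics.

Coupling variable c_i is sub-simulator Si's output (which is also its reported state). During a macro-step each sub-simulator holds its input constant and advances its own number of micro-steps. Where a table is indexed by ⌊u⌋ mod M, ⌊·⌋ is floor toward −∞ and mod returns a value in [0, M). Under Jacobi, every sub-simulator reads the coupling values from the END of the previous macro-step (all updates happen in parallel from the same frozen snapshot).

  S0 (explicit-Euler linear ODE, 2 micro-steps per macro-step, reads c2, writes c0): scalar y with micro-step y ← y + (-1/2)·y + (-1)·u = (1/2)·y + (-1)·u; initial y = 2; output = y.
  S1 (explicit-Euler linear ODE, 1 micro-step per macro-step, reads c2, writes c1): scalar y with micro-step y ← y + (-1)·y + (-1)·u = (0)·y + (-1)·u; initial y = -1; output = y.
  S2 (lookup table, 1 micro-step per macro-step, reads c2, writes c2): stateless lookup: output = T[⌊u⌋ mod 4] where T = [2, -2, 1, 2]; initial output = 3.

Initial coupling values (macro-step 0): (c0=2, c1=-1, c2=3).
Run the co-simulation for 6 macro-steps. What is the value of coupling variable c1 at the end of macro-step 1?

c1 at macro-step 1 = -3

macro 1: S0 reads c2=3 → after 2×micro: -4; S1 reads c2=3 → after 1×micro: -3; S2 reads c2=3 → after 1×micro: 2 ⇒ (c0=-4, c1=-3, c2=2)
macro 2: S0 reads c2=2 → after 2×micro: -4; S1 reads c2=2 → after 1×micro: -2; S2 reads c2=2 → after 1×micro: 1 ⇒ (c0=-4, c1=-2, c2=1)
macro 3: S0 reads c2=1 → after 2×micro: -5/2; S1 reads c2=1 → after 1×micro: -1; S2 reads c2=1 → after 1×micro: -2 ⇒ (c0=-5/2, c1=-1, c2=-2)
macro 4: S0 reads c2=-2 → after 2×micro: 19/8; S1 reads c2=-2 → after 1×micro: 2; S2 reads c2=-2 → after 1×micro: 1 ⇒ (c0=19/8, c1=2, c2=1)
macro 5: S0 reads c2=1 → after 2×micro: -29/32; S1 reads c2=1 → after 1×micro: -1; S2 reads c2=1 → after 1×micro: -2 ⇒ (c0=-29/32, c1=-1, c2=-2)
macro 6: S0 reads c2=-2 → after 2×micro: 355/128; S1 reads c2=-2 → after 1×micro: 2; S2 reads c2=-2 → after 1×micro: 1 ⇒ (c0=355/128, c1=2, c2=1)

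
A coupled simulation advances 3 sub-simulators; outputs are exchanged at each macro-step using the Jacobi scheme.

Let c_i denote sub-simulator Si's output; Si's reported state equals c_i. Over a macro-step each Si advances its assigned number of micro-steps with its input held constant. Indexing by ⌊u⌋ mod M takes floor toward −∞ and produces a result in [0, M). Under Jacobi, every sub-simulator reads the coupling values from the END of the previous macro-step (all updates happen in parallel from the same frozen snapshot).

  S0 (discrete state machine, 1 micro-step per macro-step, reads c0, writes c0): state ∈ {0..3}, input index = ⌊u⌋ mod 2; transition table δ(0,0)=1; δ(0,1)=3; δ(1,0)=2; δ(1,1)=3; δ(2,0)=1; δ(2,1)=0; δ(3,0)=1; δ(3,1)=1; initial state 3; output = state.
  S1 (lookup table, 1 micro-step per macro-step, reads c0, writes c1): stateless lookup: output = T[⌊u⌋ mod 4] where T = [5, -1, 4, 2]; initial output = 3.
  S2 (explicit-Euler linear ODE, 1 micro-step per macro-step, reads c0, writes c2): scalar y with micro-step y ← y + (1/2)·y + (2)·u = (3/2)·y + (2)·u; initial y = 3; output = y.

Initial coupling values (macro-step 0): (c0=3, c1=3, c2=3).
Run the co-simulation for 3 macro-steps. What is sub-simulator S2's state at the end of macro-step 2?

S2 state at macro-step 2 = 71/4

macro 1: S0 reads c0=3 → after 1×micro: 1; S1 reads c0=3 → after 1×micro: 2; S2 reads c0=3 → after 1×micro: 21/2 ⇒ (c0=1, c1=2, c2=21/2)
macro 2: S0 reads c0=1 → after 1×micro: 3; S1 reads c0=1 → after 1×micro: -1; S2 reads c0=1 → after 1×micro: 71/4 ⇒ (c0=3, c1=-1, c2=71/4)
macro 3: S0 reads c0=3 → after 1×micro: 1; S1 reads c0=3 → after 1×micro: 2; S2 reads c0=3 → after 1×micro: 261/8 ⇒ (c0=1, c1=2, c2=261/8)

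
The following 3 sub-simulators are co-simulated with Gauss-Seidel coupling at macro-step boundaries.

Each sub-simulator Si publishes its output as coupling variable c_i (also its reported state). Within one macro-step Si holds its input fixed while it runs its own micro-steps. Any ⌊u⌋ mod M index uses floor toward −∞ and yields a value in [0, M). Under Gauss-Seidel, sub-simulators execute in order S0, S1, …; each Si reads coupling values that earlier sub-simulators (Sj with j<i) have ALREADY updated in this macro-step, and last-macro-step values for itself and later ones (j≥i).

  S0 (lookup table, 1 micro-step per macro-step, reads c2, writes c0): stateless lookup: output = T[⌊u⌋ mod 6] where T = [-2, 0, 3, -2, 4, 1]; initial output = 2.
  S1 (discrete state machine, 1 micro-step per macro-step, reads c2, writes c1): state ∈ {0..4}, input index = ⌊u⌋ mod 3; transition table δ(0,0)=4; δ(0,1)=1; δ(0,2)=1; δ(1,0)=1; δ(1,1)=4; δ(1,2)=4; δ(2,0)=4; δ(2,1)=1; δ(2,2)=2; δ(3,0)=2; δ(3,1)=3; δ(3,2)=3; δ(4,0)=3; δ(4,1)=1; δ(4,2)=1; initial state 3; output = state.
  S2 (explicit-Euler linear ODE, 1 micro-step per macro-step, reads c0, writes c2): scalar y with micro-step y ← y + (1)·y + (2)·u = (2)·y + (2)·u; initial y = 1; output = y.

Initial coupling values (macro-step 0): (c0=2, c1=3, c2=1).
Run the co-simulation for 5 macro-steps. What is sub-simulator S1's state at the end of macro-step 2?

S1 state at macro-step 2 = 3

macro 1: S0 reads c2=1 → after 1×micro: 0; S1 reads c2=1 → after 1×micro: 3; S2 reads c0=0 → after 1×micro: 2 ⇒ (c0=0, c1=3, c2=2)
macro 2: S0 reads c2=2 → after 1×micro: 3; S1 reads c2=2 → after 1×micro: 3; S2 reads c0=3 → after 1×micro: 10 ⇒ (c0=3, c1=3, c2=10)
macro 3: S0 reads c2=10 → after 1×micro: 4; S1 reads c2=10 → after 1×micro: 3; S2 reads c0=4 → after 1×micro: 28 ⇒ (c0=4, c1=3, c2=28)
macro 4: S0 reads c2=28 → after 1×micro: 4; S1 reads c2=28 → after 1×micro: 3; S2 reads c0=4 → after 1×micro: 64 ⇒ (c0=4, c1=3, c2=64)
macro 5: S0 reads c2=64 → after 1×micro: 4; S1 reads c2=64 → after 1×micro: 3; S2 reads c0=4 → after 1×micro: 136 ⇒ (c0=4, c1=3, c2=136)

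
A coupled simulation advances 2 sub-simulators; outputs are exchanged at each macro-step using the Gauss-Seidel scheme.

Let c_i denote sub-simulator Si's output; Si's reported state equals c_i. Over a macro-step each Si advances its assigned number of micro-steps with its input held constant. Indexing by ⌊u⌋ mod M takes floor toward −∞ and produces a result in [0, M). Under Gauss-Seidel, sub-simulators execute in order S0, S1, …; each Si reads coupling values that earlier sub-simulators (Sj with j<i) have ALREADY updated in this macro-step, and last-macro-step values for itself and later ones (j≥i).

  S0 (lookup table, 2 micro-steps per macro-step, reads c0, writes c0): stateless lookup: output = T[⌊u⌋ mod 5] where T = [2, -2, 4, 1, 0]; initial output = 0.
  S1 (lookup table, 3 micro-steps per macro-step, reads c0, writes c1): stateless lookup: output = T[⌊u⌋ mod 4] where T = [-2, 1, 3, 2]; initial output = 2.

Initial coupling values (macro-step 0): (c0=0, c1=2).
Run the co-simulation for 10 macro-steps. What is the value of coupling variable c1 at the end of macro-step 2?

c1 at macro-step 2 = -2

macro 1: S0 reads c0=0 → after 2×micro: 2; S1 reads c0=2 → after 3×micro: 3 ⇒ (c0=2, c1=3)
macro 2: S0 reads c0=2 → after 2×micro: 4; S1 reads c0=4 → after 3×micro: -2 ⇒ (c0=4, c1=-2)
macro 3: S0 reads c0=4 → after 2×micro: 0; S1 reads c0=0 → after 3×micro: -2 ⇒ (c0=0, c1=-2)
macro 4: S0 reads c0=0 → after 2×micro: 2; S1 reads c0=2 → after 3×micro: 3 ⇒ (c0=2, c1=3)
macro 5: S0 reads c0=2 → after 2×micro: 4; S1 reads c0=4 → after 3×micro: -2 ⇒ (c0=4, c1=-2)
macro 6: S0 reads c0=4 → after 2×micro: 0; S1 reads c0=0 → after 3×micro: -2 ⇒ (c0=0, c1=-2)
macro 7: S0 reads c0=0 → after 2×micro: 2; S1 reads c0=2 → after 3×micro: 3 ⇒ (c0=2, c1=3)
macro 8: S0 reads c0=2 → after 2×micro: 4; S1 reads c0=4 → after 3×micro: -2 ⇒ (c0=4, c1=-2)
macro 9: S0 reads c0=4 → after 2×micro: 0; S1 reads c0=0 → after 3×micro: -2 ⇒ (c0=0, c1=-2)
macro 10: S0 reads c0=0 → after 2×micro: 2; S1 reads c0=2 → after 3×micro: 3 ⇒ (c0=2, c1=3)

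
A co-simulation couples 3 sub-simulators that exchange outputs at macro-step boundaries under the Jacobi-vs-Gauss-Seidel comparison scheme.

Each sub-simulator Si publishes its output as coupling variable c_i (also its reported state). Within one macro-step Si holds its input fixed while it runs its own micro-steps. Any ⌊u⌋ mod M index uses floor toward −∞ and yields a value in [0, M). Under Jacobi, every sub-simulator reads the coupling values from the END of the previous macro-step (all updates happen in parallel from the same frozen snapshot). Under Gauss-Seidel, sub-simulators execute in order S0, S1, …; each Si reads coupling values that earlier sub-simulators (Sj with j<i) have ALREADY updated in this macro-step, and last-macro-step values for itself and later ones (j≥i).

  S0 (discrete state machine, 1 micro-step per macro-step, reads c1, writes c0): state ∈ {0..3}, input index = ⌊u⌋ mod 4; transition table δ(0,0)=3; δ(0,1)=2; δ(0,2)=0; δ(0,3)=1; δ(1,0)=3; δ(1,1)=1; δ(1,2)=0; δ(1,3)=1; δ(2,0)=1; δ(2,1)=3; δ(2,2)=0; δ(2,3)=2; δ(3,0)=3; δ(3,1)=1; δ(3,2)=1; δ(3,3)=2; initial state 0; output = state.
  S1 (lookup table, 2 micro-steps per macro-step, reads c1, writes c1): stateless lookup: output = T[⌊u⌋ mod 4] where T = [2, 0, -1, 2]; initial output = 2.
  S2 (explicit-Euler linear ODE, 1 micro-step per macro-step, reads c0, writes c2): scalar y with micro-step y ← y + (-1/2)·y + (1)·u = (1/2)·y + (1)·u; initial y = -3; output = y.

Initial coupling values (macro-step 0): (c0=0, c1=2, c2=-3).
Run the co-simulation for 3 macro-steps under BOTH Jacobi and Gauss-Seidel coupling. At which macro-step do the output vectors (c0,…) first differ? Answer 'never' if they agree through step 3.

first divergence at macro-step: 2

[Jacobi] macro 1: S0 reads c1=2 → after 1×micro: 0; S1 reads c1=2 → after 2×micro: -1; S2 reads c0=0 → after 1×micro: -3/2 ⇒ (c0=0, c1=-1, c2=-3/2)
[Jacobi] macro 2: S0 reads c1=-1 → after 1×micro: 1; S1 reads c1=-1 → after 2×micro: 2; S2 reads c0=0 → after 1×micro: -3/4 ⇒ (c0=1, c1=2, c2=-3/4)
[Jacobi] macro 3: S0 reads c1=2 → after 1×micro: 0; S1 reads c1=2 → after 2×micro: -1; S2 reads c0=1 → after 1×micro: 5/8 ⇒ (c0=0, c1=-1, c2=5/8)
[Gauss-Seidel] macro 1: S0 reads c1=2 → after 1×micro: 0; S1 reads c1=2 → after 2×micro: -1; S2 reads c0=0 → after 1×micro: -3/2 ⇒ (c0=0, c1=-1, c2=-3/2)
[Gauss-Seidel] macro 2: S0 reads c1=-1 → after 1×micro: 1; S1 reads c1=-1 → after 2×micro: 2; S2 reads c0=1 → after 1×micro: 1/4 ⇒ (c0=1, c1=2, c2=1/4)
[Gauss-Seidel] macro 3: S0 reads c1=2 → after 1×micro: 0; S1 reads c1=2 → after 2×micro: -1; S2 reads c0=0 → after 1×micro: 1/8 ⇒ (c0=0, c1=-1, c2=1/8)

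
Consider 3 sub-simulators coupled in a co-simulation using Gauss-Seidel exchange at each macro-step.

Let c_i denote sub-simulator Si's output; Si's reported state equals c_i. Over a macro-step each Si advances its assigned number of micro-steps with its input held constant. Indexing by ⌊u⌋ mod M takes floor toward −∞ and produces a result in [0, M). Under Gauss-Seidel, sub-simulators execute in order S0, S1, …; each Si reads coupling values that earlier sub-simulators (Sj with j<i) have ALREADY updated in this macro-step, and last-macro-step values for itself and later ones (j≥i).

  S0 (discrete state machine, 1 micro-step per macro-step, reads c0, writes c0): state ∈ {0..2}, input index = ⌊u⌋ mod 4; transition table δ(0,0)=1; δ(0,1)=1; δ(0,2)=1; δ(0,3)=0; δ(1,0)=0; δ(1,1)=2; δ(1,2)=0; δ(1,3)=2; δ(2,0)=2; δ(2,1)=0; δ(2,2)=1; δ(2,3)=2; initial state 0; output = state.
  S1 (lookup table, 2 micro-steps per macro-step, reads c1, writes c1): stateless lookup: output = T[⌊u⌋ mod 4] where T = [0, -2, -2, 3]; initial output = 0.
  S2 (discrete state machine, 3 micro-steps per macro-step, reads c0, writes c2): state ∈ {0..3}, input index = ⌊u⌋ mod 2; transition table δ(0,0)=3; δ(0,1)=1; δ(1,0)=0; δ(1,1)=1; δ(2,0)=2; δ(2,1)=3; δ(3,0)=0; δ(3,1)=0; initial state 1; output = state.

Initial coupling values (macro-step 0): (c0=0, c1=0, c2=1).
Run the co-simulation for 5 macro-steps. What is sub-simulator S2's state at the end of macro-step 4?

macro 1: S0 reads c0=0 → after 1×micro: 1; S1 reads c1=0 → after 2×micro: 0; S2 reads c0=1 → after 3×micro: 1 ⇒ (c0=1, c1=0, c2=1)
macro 2: S0 reads c0=1 → after 1×micro: 2; S1 reads c1=0 → after 2×micro: 0; S2 reads c0=2 → after 3×micro: 0 ⇒ (c0=2, c1=0, c2=0)
macro 3: S0 reads c0=2 → after 1×micro: 1; S1 reads c1=0 → after 2×micro: 0; S2 reads c0=1 → after 3×micro: 1 ⇒ (c0=1, c1=0, c2=1)
macro 4: S0 reads c0=1 → after 1×micro: 2; S1 reads c1=0 → after 2×micro: 0; S2 reads c0=2 → after 3×micro: 0 ⇒ (c0=2, c1=0, c2=0)
macro 5: S0 reads c0=2 → after 1×micro: 1; S1 reads c1=0 → after 2×micro: 0; S2 reads c0=1 → after 3×micro: 1 ⇒ (c0=1, c1=0, c2=1)

S2 state at macro-step 4 = 0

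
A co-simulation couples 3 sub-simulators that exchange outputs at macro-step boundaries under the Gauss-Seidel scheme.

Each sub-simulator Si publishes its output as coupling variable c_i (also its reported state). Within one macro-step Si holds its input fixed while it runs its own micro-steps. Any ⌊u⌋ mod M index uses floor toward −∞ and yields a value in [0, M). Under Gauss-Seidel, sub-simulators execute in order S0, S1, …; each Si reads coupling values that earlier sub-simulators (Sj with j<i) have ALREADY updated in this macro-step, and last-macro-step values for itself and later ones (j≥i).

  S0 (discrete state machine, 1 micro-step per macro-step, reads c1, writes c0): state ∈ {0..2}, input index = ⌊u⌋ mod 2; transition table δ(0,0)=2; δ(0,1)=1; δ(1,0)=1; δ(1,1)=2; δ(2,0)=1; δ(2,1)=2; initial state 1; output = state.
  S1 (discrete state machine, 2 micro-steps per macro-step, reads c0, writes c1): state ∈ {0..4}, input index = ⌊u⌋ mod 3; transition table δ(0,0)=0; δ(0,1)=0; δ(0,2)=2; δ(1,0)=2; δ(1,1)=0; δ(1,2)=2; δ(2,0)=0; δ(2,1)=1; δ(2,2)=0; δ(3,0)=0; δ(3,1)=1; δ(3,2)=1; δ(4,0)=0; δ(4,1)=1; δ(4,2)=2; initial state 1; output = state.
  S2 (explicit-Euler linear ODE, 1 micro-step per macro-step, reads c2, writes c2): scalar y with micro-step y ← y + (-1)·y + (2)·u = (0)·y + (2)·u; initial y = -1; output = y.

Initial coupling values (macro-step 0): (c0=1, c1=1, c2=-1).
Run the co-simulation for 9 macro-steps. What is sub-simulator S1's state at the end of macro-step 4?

S1 state at macro-step 4 = 0

macro 1: S0 reads c1=1 → after 1×micro: 2; S1 reads c0=2 → after 2×micro: 0; S2 reads c2=-1 → after 1×micro: -2 ⇒ (c0=2, c1=0, c2=-2)
macro 2: S0 reads c1=0 → after 1×micro: 1; S1 reads c0=1 → after 2×micro: 0; S2 reads c2=-2 → after 1×micro: -4 ⇒ (c0=1, c1=0, c2=-4)
macro 3: S0 reads c1=0 → after 1×micro: 1; S1 reads c0=1 → after 2×micro: 0; S2 reads c2=-4 → after 1×micro: -8 ⇒ (c0=1, c1=0, c2=-8)
macro 4: S0 reads c1=0 → after 1×micro: 1; S1 reads c0=1 → after 2×micro: 0; S2 reads c2=-8 → after 1×micro: -16 ⇒ (c0=1, c1=0, c2=-16)
macro 5: S0 reads c1=0 → after 1×micro: 1; S1 reads c0=1 → after 2×micro: 0; S2 reads c2=-16 → after 1×micro: -32 ⇒ (c0=1, c1=0, c2=-32)
macro 6: S0 reads c1=0 → after 1×micro: 1; S1 reads c0=1 → after 2×micro: 0; S2 reads c2=-32 → after 1×micro: -64 ⇒ (c0=1, c1=0, c2=-64)
macro 7: S0 reads c1=0 → after 1×micro: 1; S1 reads c0=1 → after 2×micro: 0; S2 reads c2=-64 → after 1×micro: -128 ⇒ (c0=1, c1=0, c2=-128)
macro 8: S0 reads c1=0 → after 1×micro: 1; S1 reads c0=1 → after 2×micro: 0; S2 reads c2=-128 → after 1×micro: -256 ⇒ (c0=1, c1=0, c2=-256)
macro 9: S0 reads c1=0 → after 1×micro: 1; S1 reads c0=1 → after 2×micro: 0; S2 reads c2=-256 → after 1×micro: -512 ⇒ (c0=1, c1=0, c2=-512)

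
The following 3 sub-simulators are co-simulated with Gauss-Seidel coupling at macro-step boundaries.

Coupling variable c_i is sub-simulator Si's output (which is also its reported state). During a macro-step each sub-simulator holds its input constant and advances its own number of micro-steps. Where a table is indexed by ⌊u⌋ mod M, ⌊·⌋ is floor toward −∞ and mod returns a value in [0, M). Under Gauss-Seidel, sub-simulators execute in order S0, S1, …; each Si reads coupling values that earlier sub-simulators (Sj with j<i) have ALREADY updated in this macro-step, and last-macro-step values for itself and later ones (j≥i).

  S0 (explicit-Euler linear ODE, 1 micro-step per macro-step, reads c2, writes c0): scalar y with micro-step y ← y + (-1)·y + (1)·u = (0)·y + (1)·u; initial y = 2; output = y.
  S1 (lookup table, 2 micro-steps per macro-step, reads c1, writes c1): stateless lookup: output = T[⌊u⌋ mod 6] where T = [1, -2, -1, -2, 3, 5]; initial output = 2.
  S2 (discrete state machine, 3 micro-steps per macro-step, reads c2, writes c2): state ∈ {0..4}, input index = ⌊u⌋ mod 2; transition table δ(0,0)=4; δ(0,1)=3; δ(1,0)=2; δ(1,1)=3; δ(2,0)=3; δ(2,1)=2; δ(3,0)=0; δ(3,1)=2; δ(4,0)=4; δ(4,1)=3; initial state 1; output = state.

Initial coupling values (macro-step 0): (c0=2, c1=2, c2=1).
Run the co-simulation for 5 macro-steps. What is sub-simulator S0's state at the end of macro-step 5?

macro 1: S0 reads c2=1 → after 1×micro: 1; S1 reads c1=2 → after 2×micro: -1; S2 reads c2=1 → after 3×micro: 2 ⇒ (c0=1, c1=-1, c2=2)
macro 2: S0 reads c2=2 → after 1×micro: 2; S1 reads c1=-1 → after 2×micro: 5; S2 reads c2=2 → after 3×micro: 4 ⇒ (c0=2, c1=5, c2=4)
macro 3: S0 reads c2=4 → after 1×micro: 4; S1 reads c1=5 → after 2×micro: 5; S2 reads c2=4 → after 3×micro: 4 ⇒ (c0=4, c1=5, c2=4)
macro 4: S0 reads c2=4 → after 1×micro: 4; S1 reads c1=5 → after 2×micro: 5; S2 reads c2=4 → after 3×micro: 4 ⇒ (c0=4, c1=5, c2=4)
macro 5: S0 reads c2=4 → after 1×micro: 4; S1 reads c1=5 → after 2×micro: 5; S2 reads c2=4 → after 3×micro: 4 ⇒ (c0=4, c1=5, c2=4)

S0 state at macro-step 5 = 4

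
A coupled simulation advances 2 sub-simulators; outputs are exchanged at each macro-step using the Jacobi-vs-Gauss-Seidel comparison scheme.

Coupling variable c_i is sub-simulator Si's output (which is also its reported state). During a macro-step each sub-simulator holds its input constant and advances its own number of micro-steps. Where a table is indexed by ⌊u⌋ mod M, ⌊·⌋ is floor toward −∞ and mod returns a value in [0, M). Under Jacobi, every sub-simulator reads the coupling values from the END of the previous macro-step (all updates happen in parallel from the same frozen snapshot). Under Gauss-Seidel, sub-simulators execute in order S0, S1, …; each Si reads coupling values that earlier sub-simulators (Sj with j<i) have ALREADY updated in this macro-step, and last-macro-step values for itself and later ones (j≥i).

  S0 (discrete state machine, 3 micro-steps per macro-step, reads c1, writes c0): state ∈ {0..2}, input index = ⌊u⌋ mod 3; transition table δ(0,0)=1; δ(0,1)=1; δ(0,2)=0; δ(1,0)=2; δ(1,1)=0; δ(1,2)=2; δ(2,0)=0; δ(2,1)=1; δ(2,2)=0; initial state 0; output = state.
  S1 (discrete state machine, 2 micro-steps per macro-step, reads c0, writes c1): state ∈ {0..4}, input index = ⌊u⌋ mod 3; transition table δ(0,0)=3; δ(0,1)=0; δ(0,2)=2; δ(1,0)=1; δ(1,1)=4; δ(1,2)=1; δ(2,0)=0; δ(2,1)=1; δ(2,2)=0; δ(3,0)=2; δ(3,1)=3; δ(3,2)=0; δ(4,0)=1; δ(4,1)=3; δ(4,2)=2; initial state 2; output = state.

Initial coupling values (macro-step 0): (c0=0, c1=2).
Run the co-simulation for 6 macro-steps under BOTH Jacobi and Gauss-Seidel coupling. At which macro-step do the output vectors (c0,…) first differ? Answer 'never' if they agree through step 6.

[Jacobi] macro 1: S0 reads c1=2 → after 3×micro: 0; S1 reads c0=0 → after 2×micro: 3 ⇒ (c0=0, c1=3)
[Jacobi] macro 2: S0 reads c1=3 → after 3×micro: 0; S1 reads c0=0 → after 2×micro: 0 ⇒ (c0=0, c1=0)
[Jacobi] macro 3: S0 reads c1=0 → after 3×micro: 0; S1 reads c0=0 → after 2×micro: 2 ⇒ (c0=0, c1=2)
[Jacobi] macro 4: S0 reads c1=2 → after 3×micro: 0; S1 reads c0=0 → after 2×micro: 3 ⇒ (c0=0, c1=3)
[Jacobi] macro 5: S0 reads c1=3 → after 3×micro: 0; S1 reads c0=0 → after 2×micro: 0 ⇒ (c0=0, c1=0)
[Jacobi] macro 6: S0 reads c1=0 → after 3×micro: 0; S1 reads c0=0 → after 2×micro: 2 ⇒ (c0=0, c1=2)
[Gauss-Seidel] macro 1: S0 reads c1=2 → after 3×micro: 0; S1 reads c0=0 → after 2×micro: 3 ⇒ (c0=0, c1=3)
[Gauss-Seidel] macro 2: S0 reads c1=3 → after 3×micro: 0; S1 reads c0=0 → after 2×micro: 0 ⇒ (c0=0, c1=0)
[Gauss-Seidel] macro 3: S0 reads c1=0 → after 3×micro: 0; S1 reads c0=0 → after 2×micro: 2 ⇒ (c0=0, c1=2)
[Gauss-Seidel] macro 4: S0 reads c1=2 → after 3×micro: 0; S1 reads c0=0 → after 2×micro: 3 ⇒ (c0=0, c1=3)
[Gauss-Seidel] macro 5: S0 reads c1=3 → after 3×micro: 0; S1 reads c0=0 → after 2×micro: 0 ⇒ (c0=0, c1=0)
[Gauss-Seidel] macro 6: S0 reads c1=0 → after 3×micro: 0; S1 reads c0=0 → after 2×micro: 2 ⇒ (c0=0, c1=2)

first divergence at macro-step: never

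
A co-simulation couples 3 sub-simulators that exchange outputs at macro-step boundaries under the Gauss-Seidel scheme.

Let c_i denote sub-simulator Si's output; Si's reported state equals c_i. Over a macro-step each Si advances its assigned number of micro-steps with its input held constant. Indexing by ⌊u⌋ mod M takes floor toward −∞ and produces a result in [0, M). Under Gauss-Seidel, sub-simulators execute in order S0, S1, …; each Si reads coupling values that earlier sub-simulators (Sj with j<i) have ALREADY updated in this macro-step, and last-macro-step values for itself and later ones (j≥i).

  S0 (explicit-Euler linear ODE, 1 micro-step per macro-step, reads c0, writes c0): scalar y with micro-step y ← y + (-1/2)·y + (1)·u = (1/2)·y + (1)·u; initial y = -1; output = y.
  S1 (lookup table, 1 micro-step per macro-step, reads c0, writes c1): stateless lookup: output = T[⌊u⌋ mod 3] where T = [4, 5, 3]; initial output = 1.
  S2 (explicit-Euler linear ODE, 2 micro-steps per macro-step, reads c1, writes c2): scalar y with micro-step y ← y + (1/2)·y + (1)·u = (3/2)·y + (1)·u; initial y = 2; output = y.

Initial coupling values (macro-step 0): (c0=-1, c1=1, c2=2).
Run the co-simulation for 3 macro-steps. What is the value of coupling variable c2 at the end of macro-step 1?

c2 at macro-step 1 = 17

macro 1: S0 reads c0=-1 → after 1×micro: -3/2; S1 reads c0=-3/2 → after 1×micro: 5; S2 reads c1=5 → after 2×micro: 17 ⇒ (c0=-3/2, c1=5, c2=17)
macro 2: S0 reads c0=-3/2 → after 1×micro: -9/4; S1 reads c0=-9/4 → after 1×micro: 4; S2 reads c1=4 → after 2×micro: 193/4 ⇒ (c0=-9/4, c1=4, c2=193/4)
macro 3: S0 reads c0=-9/4 → after 1×micro: -27/8; S1 reads c0=-27/8 → after 1×micro: 3; S2 reads c1=3 → after 2×micro: 1857/16 ⇒ (c0=-27/8, c1=3, c2=1857/16)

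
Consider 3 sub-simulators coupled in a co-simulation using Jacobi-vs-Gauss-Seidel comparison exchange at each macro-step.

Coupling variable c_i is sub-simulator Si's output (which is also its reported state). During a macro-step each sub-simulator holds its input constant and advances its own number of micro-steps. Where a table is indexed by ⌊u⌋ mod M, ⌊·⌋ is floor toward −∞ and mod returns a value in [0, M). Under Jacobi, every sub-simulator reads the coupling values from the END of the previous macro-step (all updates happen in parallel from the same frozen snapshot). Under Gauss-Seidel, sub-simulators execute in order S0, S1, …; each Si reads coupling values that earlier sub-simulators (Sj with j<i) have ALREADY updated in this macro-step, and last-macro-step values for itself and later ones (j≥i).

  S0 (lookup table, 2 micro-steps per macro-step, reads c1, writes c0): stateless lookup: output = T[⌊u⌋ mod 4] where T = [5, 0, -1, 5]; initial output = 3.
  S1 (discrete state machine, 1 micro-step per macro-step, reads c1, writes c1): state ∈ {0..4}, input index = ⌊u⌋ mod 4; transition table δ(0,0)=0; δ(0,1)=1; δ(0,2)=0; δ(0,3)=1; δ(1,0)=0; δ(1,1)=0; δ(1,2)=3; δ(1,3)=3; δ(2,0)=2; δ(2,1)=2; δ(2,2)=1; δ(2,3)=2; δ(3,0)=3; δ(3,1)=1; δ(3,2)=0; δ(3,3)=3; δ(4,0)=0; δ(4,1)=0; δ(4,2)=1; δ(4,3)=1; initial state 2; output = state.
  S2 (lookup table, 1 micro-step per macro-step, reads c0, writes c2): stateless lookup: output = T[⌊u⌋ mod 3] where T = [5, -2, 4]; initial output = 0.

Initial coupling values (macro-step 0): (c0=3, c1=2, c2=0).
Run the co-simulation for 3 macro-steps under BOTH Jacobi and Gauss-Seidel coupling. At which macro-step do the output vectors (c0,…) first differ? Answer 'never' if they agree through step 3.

first divergence at macro-step: 1

[Jacobi] macro 1: S0 reads c1=2 → after 2×micro: -1; S1 reads c1=2 → after 1×micro: 1; S2 reads c0=3 → after 1×micro: 5 ⇒ (c0=-1, c1=1, c2=5)
[Jacobi] macro 2: S0 reads c1=1 → after 2×micro: 0; S1 reads c1=1 → after 1×micro: 0; S2 reads c0=-1 → after 1×micro: 4 ⇒ (c0=0, c1=0, c2=4)
[Jacobi] macro 3: S0 reads c1=0 → after 2×micro: 5; S1 reads c1=0 → after 1×micro: 0; S2 reads c0=0 → after 1×micro: 5 ⇒ (c0=5, c1=0, c2=5)
[Gauss-Seidel] macro 1: S0 reads c1=2 → after 2×micro: -1; S1 reads c1=2 → after 1×micro: 1; S2 reads c0=-1 → after 1×micro: 4 ⇒ (c0=-1, c1=1, c2=4)
[Gauss-Seidel] macro 2: S0 reads c1=1 → after 2×micro: 0; S1 reads c1=1 → after 1×micro: 0; S2 reads c0=0 → after 1×micro: 5 ⇒ (c0=0, c1=0, c2=5)
[Gauss-Seidel] macro 3: S0 reads c1=0 → after 2×micro: 5; S1 reads c1=0 → after 1×micro: 0; S2 reads c0=5 → after 1×micro: 4 ⇒ (c0=5, c1=0, c2=4)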